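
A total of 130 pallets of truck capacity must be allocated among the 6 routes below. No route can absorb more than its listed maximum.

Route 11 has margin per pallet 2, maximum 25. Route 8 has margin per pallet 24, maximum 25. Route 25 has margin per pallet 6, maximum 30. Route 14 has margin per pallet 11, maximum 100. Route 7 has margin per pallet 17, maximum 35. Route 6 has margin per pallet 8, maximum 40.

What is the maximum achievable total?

Highest margin per pallet first: Route 8 24 > Route 7 17 > Route 14 11 > Route 6 8 > Route 25 6 > Route 11 2.
Give Route 8 25 to hit its cap of 25 ; 105 left.
Route 7: +35 to 35 (cap) ; 70 left.
Route 14: +70 (room for 100) → 70. Pool exhausted.
Total = 24×25 + 11×70 + 17×35 = 1965.

1965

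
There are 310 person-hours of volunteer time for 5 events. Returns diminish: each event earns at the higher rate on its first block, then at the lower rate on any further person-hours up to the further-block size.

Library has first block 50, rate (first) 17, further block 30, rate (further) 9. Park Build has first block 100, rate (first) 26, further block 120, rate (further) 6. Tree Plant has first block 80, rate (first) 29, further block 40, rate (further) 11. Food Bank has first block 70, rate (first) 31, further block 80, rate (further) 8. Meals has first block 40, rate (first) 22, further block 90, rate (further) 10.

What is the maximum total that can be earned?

8310

Treat each block as its own option and order by rate: Food Bank/T1 31 > Tree Plant/T1 29 > Park Build/T1 26 > Meals/T1 22 > Library/T1 17 > Tree Plant/T2 11 > Meals/T2 10 > Library/T2 9 > Food Bank/T2 8 > Park Build/T2 6.
Food Bank T1 at 31: fill all 70 — 240 left.
Tree Plant T1 at 29: fill all 80 — 160 left.
Park Build T1 at 26: fill all 100 — 60 left.
Fill Meals T1 block (40 at 22) — 20 left.
20 remain; put them into Library T1 at 17.
Total = 31×70 + 29×80 + 26×100 + 22×40 + 17×20 = 8310.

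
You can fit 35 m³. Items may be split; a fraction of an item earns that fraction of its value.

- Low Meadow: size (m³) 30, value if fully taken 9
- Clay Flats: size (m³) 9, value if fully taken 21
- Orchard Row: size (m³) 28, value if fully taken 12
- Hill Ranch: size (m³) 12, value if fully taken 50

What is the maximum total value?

Rank by value-to-size ratio: Hill Ranch 50/12≈4.17, Clay Flats 21/9≈2.33, Orchard Row 12/28≈0.429, Low Meadow 9/30≈0.3.
Hill Ranch: take in full, 12 m³ for value 50 — 23 left.
Take all of Clay Flats (9 m³, value 21) — 14 m³ left.
14 m³ left: a 14/28 share of Orchard Row gives 12×14/28 = 6.
Total value = 77.

77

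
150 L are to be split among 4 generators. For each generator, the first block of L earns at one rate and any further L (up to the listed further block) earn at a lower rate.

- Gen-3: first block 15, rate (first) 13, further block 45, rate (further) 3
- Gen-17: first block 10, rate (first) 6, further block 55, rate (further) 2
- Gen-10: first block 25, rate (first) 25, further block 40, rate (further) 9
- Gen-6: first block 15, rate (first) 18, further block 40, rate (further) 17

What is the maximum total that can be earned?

2205

Treat each block as its own option and order by rate: Gen-10/first 25 > Gen-6/first 18 > Gen-6/second 17 > Gen-3/first 13 > Gen-10/second 9 > Gen-17/first 6 > Gen-3/second 3 > Gen-17/second 2.
Gen-10/first (25): +25 ; 125 left.
Gen-6/first (18): +15 ; 110 left.
Gen-6 second at 17: fill all 40 ; 70 left.
Gen-3/first (13): +15 ; 55 left.
Fill Gen-10 second block (40 at 9) ; 15 left.
Gen-17 first at 6: fill all 10 ; 5 left.
Gen-3/second: +5 of 45 at 3; pool empty.
Total = 25×25 + 18×15 + 17×40 + 13×15 + 9×40 + 6×10 + 3×5 = 2205.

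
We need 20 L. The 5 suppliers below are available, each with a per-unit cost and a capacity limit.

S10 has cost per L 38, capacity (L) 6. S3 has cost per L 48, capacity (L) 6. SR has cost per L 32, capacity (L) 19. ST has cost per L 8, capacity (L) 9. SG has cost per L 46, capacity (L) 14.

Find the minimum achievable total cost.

424

Cheapest first:
Take 9 from ST at 8 — need 11 more.
SR at 32: take 11 of its 19 — requirement met.
S10, SG, S3: unused.
Cost = 9×8 + 11×32 = 424.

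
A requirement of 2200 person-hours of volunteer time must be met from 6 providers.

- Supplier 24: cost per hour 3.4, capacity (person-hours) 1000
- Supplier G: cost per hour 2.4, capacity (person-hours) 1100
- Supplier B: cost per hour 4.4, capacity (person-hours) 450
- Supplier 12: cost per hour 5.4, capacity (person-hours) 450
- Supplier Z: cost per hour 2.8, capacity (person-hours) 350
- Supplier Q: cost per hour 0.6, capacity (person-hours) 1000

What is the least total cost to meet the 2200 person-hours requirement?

3520

Cheapest first:
Take 1000 from Supplier Q at 0.6 — need 1200 more.
Supplier G at 2.4: take all 1100 person-hours — 100 still needed.
Supplier Z at 2.8: take 100 of its 350 — requirement met.
Supplier 24, Supplier B, Supplier 12: unused.
Cost = 1000×0.6 + 1100×2.4 + 100×2.8 = 3520.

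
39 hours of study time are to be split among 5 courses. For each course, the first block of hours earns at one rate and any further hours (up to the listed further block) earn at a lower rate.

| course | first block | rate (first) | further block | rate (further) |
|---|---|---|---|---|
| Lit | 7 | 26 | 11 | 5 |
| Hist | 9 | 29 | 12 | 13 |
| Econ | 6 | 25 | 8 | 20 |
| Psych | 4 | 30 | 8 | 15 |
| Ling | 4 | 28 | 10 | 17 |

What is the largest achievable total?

1002

Rank every tier by rate: Psych/T1 30 > Hist/T1 29 > Ling/T1 28 > Lit/T1 26 > Econ/T1 25 > Econ/T2 20 > Ling/T2 17 > Psych/T2 15 > Hist/T2 13 > Lit/T2 5.
Fill Psych T1 block (4 at 30) → 35 left.
Fill Hist T1 block (9 at 29) → 26 left.
Ling T1 at 28: fill all 4 → 22 left.
Fill Lit T1 block (7 at 26) → 15 left.
Econ/T1 (25): +6 → 9 left.
Econ/T2 (20): +8 → 1 left.
Ling T2 at 17: only 1 left, fill 1.
Total = 30×4 + 29×9 + 28×4 + 26×7 + 25×6 + 20×8 + 17×1 = 1002.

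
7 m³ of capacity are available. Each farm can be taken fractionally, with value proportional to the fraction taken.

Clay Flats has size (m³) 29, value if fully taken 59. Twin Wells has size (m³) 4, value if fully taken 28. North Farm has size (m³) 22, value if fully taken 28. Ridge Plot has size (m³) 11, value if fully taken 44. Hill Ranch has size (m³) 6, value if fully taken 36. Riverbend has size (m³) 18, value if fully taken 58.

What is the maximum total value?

46

Best value per unit of size first: Twin Wells 28/4≈7, Hill Ranch 36/6≈6, Ridge Plot 44/11≈4, Riverbend 58/18≈3.22, Clay Flats 59/29≈2.03, North Farm 28/22≈1.27.
Take all of Twin Wells (4 m³, value 28) ; 3 m³ left.
3 m³ left: a 3/6 share of Hill Ranch gives 36×3/6 = 18.
Total value = 46.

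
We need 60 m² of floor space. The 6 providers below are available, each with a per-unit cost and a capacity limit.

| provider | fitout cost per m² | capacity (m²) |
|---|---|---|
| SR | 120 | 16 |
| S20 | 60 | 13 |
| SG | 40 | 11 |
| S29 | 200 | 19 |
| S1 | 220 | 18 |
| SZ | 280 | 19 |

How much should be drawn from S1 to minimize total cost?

Fill from the cheapest provider first.
SG at 40: take all 11 m² ; 49 still needed.
S20 (60): use full 13 ; 36 m² to go.
Take 16 from SR at 120 ; need 20 more.
S29 at 200: take all 19 m² ; 1 still needed.
S1 at 220: take 1 of its 18 ; requirement met.
SZ: unused.

1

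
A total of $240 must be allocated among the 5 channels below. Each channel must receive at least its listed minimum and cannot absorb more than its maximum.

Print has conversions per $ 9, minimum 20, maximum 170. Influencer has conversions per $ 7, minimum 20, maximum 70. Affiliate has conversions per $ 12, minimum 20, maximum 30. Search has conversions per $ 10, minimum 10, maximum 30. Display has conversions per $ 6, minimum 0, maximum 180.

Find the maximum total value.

Meeting every minimum uses 20+20+20+10+0 = 70 $, leaving 170.
Order the channels by conversions per $: Affiliate 12 > Search 10 > Print 9 > Influencer 7 > Display 6.
Give Affiliate 10 more to hit its cap of 30 → 160 left.
Search takes 20 more to reach its cap of 30 → 140 left.
Only 140 left; Print takes them to reach 160.
Total = 9×160 + 7×20 + 12×30 + 10×30 = 2240.

2240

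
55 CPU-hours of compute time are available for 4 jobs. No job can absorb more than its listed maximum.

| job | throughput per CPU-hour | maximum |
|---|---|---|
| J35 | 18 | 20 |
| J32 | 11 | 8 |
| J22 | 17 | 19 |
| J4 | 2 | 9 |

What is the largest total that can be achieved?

787

Rank by throughput per CPU-hour: J35 18 > J22 17 > J32 11 > J4 2.
Give J35 20 to hit its cap of 20 ; 35 left.
J22 takes 19 to reach its cap of 19 ; 16 left.
J32: +8 to 8 (cap) ; 8 left.
Only 8 left; J4 takes them to reach 8.
Total = 18×20 + 11×8 + 17×19 + 2×8 = 787.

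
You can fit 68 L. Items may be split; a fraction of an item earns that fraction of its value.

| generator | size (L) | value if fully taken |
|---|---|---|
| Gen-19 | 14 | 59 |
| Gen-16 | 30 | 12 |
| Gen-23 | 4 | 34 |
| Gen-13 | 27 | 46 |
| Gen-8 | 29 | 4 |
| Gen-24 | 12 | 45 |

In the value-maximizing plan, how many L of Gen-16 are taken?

Best value per unit of size first: Gen-23 34/4≈8.5, Gen-19 59/14≈4.21, Gen-24 45/12≈3.75, Gen-13 46/27≈1.7, Gen-16 12/30≈0.4, Gen-8 4/29≈0.138.
Take all of Gen-23 (4 L, value 34) — 64 L left.
Gen-19: take in full, 14 L for value 59 — 50 left.
Take all of Gen-24 (12 L, value 45) — 38 L left.
Gen-13: take in full, 27 L for value 46 — 11 left.
Only 11 L remain; take 11/30 of Gen-16 for value 12×11/30 = 4.4.

11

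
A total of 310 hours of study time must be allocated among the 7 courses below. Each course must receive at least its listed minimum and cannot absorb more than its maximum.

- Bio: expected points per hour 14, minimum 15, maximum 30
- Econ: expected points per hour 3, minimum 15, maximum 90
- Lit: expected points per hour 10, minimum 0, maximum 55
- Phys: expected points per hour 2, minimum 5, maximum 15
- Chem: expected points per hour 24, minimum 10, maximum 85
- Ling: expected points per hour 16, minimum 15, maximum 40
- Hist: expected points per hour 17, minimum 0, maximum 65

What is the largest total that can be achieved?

Meeting every minimum uses 15+15+0+5+10+15+0 = 60 hours, leaving 250.
Highest expected points per hour first: Chem 24 > Hist 17 > Ling 16 > Bio 14 > Lit 10 > Econ 3 > Phys 2.
Give Chem 75 more to hit its cap of 85 ; 175 left.
Give Hist 65 more to hit its cap of 65 ; 110 left.
Ling: +25 to 40 (cap) ; 85 left.
Give Bio 15 more to hit its cap of 30 ; 70 left.
Lit: +55 to 55 (cap) ; 15 left.
Econ: +15 (room for 75) → 30. Pool exhausted.
Total = 14×30 + 3×30 + 10×55 + 2×5 + 24×85 + 16×40 + 17×65 = 4855.

4855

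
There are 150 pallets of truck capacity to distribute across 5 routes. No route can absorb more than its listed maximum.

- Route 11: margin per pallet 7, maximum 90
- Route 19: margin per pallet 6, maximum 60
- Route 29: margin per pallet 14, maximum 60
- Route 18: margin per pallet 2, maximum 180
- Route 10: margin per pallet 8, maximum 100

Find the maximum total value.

1560

Rank by margin per pallet: Route 29 14 > Route 10 8 > Route 11 7 > Route 19 6 > Route 18 2.
Route 29: +60 to 60 (cap) — 90 left.
Route 10: +90 (room for 100) → 90. Pool exhausted.
Total = 14×60 + 8×90 = 1560.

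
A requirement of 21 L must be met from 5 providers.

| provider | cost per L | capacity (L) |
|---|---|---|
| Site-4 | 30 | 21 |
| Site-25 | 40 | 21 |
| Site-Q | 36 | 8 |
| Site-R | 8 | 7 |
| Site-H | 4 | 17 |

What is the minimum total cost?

Cheapest first:
Site-H at 4: take all 17 L → 4 still needed.
Site-R at 8: take 4 of its 7 → requirement met.
Site-4, Site-Q, Site-25: unused.
Cost = 17×4 + 4×8 = 100.

100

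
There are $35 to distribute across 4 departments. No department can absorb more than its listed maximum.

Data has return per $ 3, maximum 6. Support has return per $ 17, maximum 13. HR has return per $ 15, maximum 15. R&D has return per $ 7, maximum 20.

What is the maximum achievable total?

Highest return per $ first: Support 17 > HR 15 > R&D 7 > Data 3.
Support takes 13 to reach its cap of 13 → 22 left.
HR: +15 to 15 (cap) → 7 left.
R&D has room for 20 but only 7 remain, so it gets 7.
Total = 17×13 + 15×15 + 7×7 = 495.

495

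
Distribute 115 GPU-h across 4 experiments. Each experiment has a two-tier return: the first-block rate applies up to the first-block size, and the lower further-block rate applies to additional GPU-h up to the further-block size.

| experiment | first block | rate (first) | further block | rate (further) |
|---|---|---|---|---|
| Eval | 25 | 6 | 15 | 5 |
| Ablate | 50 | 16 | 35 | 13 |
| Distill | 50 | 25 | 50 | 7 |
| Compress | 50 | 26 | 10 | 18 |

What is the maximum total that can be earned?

Rank every tier by rate: Compress/tier1 26 > Distill/tier1 25 > Compress/tier2 18 > Ablate/tier1 16 > Ablate/tier2 13 > Distill/tier2 7 > Eval/tier1 6 > Eval/tier2 5.
Compress tier1 at 26: fill all 50 — 65 left.
Fill Distill tier1 block (50 at 25) — 15 left.
Compress tier2 at 18: fill all 10 — 5 left.
5 remain; put them into Ablate tier1 at 16.
Total = 26×50 + 25×50 + 18×10 + 16×5 = 2810.

2810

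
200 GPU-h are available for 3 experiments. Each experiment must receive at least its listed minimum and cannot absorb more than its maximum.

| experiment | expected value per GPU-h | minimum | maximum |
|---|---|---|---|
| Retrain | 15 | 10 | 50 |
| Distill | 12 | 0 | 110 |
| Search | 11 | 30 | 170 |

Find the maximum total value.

2510

Meeting every minimum uses 10+0+30 = 40 GPU-h, leaving 160.
Rank by expected value per GPU-h: Retrain 15 > Distill 12 > Search 11.
Retrain takes 40 more to reach its cap of 50 ; 120 left.
Distill takes 110 more to reach its cap of 110 ; 10 left.
Search: +10 (room for 140) → 40. Pool exhausted.
Total = 15×50 + 12×110 + 11×40 = 2510.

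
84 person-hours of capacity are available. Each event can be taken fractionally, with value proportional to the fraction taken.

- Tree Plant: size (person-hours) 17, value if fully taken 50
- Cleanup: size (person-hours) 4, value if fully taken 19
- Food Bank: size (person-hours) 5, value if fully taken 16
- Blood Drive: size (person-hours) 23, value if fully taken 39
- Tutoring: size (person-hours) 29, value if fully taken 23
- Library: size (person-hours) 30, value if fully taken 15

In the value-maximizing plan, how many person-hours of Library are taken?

Sort by value density: Cleanup 19/4≈4.75, Food Bank 16/5≈3.2, Tree Plant 50/17≈2.94, Blood Drive 39/23≈1.7, Tutoring 23/29≈0.793, Library 15/30≈0.5.
Cleanup: take in full, 4 person-hours for value 19 — 80 left.
All 5 person-hours of Food Bank fit (value 16) — 75 remain.
Tree Plant: take in full, 17 person-hours for value 50 — 58 left.
Take all of Blood Drive (23 person-hours, value 39) — 35 person-hours left.
All 29 person-hours of Tutoring fit (value 23) — 6 remain.
6 person-hours left: a 6/30 share of Library gives 15×6/30 = 3.

6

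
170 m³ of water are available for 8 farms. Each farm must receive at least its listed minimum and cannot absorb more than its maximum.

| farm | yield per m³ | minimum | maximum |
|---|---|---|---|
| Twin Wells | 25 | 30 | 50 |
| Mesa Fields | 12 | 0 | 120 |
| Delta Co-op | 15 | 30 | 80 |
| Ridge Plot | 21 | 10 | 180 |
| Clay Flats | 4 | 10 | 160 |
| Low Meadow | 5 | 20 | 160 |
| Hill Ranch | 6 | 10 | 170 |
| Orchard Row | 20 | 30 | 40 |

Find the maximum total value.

Meeting every minimum uses 30+0+30+10+10+20+10+30 = 140 m³, leaving 30.
Order the farms by yield per m³: Twin Wells 25 > Ridge Plot 21 > Orchard Row 20 > Delta Co-op 15 > Mesa Fields 12 > Hill Ranch 6 > Low Meadow 5 > Clay Flats 4.
Twin Wells takes 20 more to reach its cap of 50 — 10 left.
Ridge Plot has room for 170 more but only 10 remain, so it gets 20.
Total = 25×50 + 15×30 + 21×20 + 4×10 + 5×20 + 6×10 + 20×30 = 2920.

2920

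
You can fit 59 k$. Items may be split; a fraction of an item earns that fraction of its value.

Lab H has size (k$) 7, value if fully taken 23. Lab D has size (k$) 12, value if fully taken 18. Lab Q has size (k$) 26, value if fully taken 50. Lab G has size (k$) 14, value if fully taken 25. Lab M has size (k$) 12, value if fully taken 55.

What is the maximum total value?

Best value per unit of size first: Lab M 55/12≈4.58, Lab H 23/7≈3.29, Lab Q 50/26≈1.92, Lab G 25/14≈1.79, Lab D 18/12≈1.5.
All 12 k$ of Lab M fit (value 55) ; 47 remain.
All 7 k$ of Lab H fit (value 23) ; 40 remain.
All 26 k$ of Lab Q fit (value 50) ; 14 remain.
Lab G: take in full, 14 k$ for value 25 ; 0 left.
Total value = 153.

153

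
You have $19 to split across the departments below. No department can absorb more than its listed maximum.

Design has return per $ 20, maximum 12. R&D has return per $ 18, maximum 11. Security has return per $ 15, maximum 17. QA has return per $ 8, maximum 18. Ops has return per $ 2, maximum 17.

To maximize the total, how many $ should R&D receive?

Highest return per $ first: Design 20 > R&D 18 > Security 15 > QA 8 > Ops 2.
Design takes 12 to reach its cap of 12 → 7 left.
Only 7 left; R&D takes them to reach 7.

7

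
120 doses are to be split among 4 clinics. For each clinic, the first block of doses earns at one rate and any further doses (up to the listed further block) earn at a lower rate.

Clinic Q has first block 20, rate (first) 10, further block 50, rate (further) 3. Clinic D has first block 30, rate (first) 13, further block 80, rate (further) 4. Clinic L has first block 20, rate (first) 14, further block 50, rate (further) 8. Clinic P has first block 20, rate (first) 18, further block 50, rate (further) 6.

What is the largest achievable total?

1470

Treat each block as its own option and order by rate: Clinic P/T1 18 > Clinic L/T1 14 > Clinic D/T1 13 > Clinic Q/T1 10 > Clinic L/T2 8 > Clinic P/T2 6 > Clinic D/T2 4 > Clinic Q/T2 3.
Clinic P/T1 (18): +20 → 100 left.
Clinic L/T1 (14): +20 → 80 left.
Clinic D/T1 (13): +30 → 50 left.
Fill Clinic Q T1 block (20 at 10) → 30 left.
Clinic L T2 at 8: only 30 left, fill 30.
Total = 18×20 + 14×20 + 13×30 + 10×20 + 8×30 = 1470.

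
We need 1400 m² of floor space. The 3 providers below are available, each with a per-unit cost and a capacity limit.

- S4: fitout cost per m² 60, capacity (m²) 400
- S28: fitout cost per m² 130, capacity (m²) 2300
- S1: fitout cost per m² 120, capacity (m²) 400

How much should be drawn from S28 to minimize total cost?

Use providers in increasing cost order.
Take 400 from S4 at 60 → need 1000 more.
Take 400 from S1 at 120 → need 600 more.
S28 at 130: take 600 of its 2300 → requirement met.

600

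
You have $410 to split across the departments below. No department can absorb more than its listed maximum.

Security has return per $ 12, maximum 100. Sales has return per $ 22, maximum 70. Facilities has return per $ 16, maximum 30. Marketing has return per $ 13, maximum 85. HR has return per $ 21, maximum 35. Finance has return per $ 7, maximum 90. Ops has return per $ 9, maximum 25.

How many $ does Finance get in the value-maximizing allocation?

Order the departments by return per $: Sales 22 > HR 21 > Facilities 16 > Marketing 13 > Security 12 > Ops 9 > Finance 7.
Sales: +70 to 70 (cap) — 340 left.
HR: +35 to 35 (cap) — 305 left.
Facilities takes 30 to reach its cap of 30 — 275 left.
Marketing: +85 to 85 (cap) — 190 left.
Security: +100 to 100 (cap) — 90 left.
Give Ops 25 to hit its cap of 25 — 65 left.
Finance has room for 90 but only 65 remain, so it gets 65.

65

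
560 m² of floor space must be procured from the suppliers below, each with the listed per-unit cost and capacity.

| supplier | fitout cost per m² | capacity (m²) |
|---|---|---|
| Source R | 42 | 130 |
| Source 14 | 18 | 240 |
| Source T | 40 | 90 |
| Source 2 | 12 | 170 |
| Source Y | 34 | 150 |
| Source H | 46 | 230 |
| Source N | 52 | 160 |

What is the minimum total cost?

11460

Cheapest first:
Take 170 from Source 2 at 12 → need 390 more.
Take 240 from Source 14 at 18 → need 150 more.
Source Y (34): use full 150 → 0 m² to go.
Source T, Source R, Source H, Source N: unused.
Cost = 170×12 + 240×18 + 150×34 = 11460.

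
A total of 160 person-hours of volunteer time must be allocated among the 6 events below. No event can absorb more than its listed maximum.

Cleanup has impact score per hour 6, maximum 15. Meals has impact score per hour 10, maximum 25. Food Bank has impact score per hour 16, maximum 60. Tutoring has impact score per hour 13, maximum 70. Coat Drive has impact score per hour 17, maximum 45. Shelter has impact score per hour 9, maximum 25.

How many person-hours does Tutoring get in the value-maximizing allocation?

55

Highest impact score per hour first: Coat Drive 17 > Food Bank 16 > Tutoring 13 > Meals 10 > Shelter 9 > Cleanup 6.
Coat Drive: +45 to 45 (cap) — 115 left.
Food Bank takes 60 to reach its cap of 60 — 55 left.
Tutoring: +55 (room for 70) → 55. Pool exhausted.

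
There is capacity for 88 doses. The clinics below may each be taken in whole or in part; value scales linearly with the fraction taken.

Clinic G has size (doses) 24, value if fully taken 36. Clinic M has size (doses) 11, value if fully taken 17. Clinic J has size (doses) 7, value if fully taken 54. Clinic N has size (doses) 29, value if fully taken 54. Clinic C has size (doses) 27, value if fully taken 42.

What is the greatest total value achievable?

188

Rank by value-to-size ratio: Clinic J 54/7≈7.71, Clinic N 54/29≈1.86, Clinic C 42/27≈1.56, Clinic M 17/11≈1.55, Clinic G 36/24≈1.5.
Take all of Clinic J (7 doses, value 54) → 81 doses left.
All 29 doses of Clinic N fit (value 54) → 52 remain.
Clinic C: take in full, 27 doses for value 42 → 25 left.
Take all of Clinic M (11 doses, value 17) → 14 doses left.
14 doses left: a 14/24 share of Clinic G gives 36×14/24 = 21.
Total value = 188.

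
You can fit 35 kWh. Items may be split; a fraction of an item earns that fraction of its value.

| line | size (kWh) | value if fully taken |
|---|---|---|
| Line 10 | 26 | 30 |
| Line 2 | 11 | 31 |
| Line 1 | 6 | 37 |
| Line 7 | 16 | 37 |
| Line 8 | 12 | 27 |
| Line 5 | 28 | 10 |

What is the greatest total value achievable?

Sort by value density: Line 1 37/6≈6.17, Line 2 31/11≈2.82, Line 7 37/16≈2.31, Line 8 27/12≈2.25, Line 10 30/26≈1.15, Line 5 10/28≈0.357.
All 6 kWh of Line 1 fit (value 37) — 29 remain.
Line 2: take in full, 11 kWh for value 31 — 18 left.
Take all of Line 7 (16 kWh, value 37) — 2 kWh left.
2 kWh left: a 2/12 share of Line 8 gives 27×2/12 = 4.5.
Total value = 109.5.

109.5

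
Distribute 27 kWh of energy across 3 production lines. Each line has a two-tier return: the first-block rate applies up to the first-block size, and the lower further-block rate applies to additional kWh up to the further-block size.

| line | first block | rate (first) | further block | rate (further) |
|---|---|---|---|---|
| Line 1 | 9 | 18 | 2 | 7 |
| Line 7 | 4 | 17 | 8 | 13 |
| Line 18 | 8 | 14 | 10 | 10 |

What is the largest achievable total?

Rank every tier by rate: Line 1/tier1 18 > Line 7/tier1 17 > Line 18/tier1 14 > Line 7/tier2 13 > Line 18/tier2 10 > Line 1/tier2 7.
Fill Line 1 tier1 block (9 at 18) ; 18 left.
Line 7 tier1 at 17: fill all 4 ; 14 left.
Fill Line 18 tier1 block (8 at 14) ; 6 left.
6 remain; put them into Line 7 tier2 at 13.
Total = 18×9 + 17×4 + 14×8 + 13×6 = 420.

420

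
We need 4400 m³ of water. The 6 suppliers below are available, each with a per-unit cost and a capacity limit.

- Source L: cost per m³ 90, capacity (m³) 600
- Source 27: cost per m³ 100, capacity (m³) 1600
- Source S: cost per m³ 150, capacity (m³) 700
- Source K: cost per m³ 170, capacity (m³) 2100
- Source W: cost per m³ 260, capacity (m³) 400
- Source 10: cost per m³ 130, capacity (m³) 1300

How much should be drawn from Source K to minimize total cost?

200

Use suppliers in increasing cost order.
Source L at 90: take all 600 m³ ; 3800 still needed.
Source 27 at 100: take all 1600 m³ ; 2200 still needed.
Source 10 (130): use full 1300 ; 900 m³ to go.
Source S at 150: take all 700 m³ ; 200 still needed.
Source K (170): take the remaining 200 ; done.
Source W: unused.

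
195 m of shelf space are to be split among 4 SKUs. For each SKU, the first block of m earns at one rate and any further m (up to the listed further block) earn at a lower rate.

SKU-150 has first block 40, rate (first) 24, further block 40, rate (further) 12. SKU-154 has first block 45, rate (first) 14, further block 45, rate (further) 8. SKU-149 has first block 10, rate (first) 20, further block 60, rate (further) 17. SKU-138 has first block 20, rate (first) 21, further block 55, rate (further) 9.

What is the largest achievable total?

Order all 8 blocks by rate: SKU-150/first 24 > SKU-138/first 21 > SKU-149/first 20 > SKU-149/second 17 > SKU-154/first 14 > SKU-150/second 12 > SKU-138/second 9 > SKU-154/second 8.
SKU-150/first (24): +40 — 155 left.
SKU-138 first at 21: fill all 20 — 135 left.
Fill SKU-149 first block (10 at 20) — 125 left.
Fill SKU-149 second block (60 at 17) — 65 left.
SKU-154/first (14): +45 — 20 left.
SKU-150 second at 12: only 20 left, fill 20.
Total = 24×40 + 21×20 + 20×10 + 17×60 + 14×45 + 12×20 = 3470.

3470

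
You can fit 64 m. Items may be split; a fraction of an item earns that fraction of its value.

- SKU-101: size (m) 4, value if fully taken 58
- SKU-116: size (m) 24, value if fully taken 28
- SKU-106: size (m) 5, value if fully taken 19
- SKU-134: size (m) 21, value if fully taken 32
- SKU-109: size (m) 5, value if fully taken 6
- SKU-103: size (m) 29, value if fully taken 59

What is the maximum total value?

Rank by value-to-size ratio: SKU-101 58/4≈14.5, SKU-106 19/5≈3.8, SKU-103 59/29≈2.03, SKU-134 32/21≈1.52, SKU-109 6/5≈1.2, SKU-116 28/24≈1.17.
Take all of SKU-101 (4 m, value 58) — 60 m left.
Take all of SKU-106 (5 m, value 19) — 55 m left.
All 29 m of SKU-103 fit (value 59) — 26 remain.
SKU-134: take in full, 21 m for value 32 — 5 left.
Take all of SKU-109 (5 m, value 6) — 0 m left.
Total value = 174.

174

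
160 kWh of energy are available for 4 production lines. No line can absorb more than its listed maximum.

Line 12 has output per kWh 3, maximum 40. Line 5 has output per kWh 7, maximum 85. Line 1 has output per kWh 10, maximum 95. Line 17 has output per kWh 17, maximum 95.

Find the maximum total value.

2265

Order the production lines by output per kWh: Line 17 17 > Line 1 10 > Line 5 7 > Line 12 3.
Give Line 17 95 to hit its cap of 95 — 65 left.
Line 1: +65 (room for 95) → 65. Pool exhausted.
Total = 10×65 + 17×95 = 2265.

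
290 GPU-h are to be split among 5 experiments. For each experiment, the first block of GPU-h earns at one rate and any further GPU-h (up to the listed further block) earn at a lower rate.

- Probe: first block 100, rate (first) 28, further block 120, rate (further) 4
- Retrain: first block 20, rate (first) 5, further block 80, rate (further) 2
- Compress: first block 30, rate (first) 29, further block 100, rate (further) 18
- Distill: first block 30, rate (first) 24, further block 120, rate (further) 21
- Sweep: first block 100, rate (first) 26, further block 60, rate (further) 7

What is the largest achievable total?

7620

Rank every tier by rate: Compress/T1 29 > Probe/T1 28 > Sweep/T1 26 > Distill/T1 24 > Distill/T2 21 > Compress/T2 18 > Sweep/T2 7 > Retrain/T1 5 > Probe/T2 4 > Retrain/T2 2.
Compress T1 at 29: fill all 30 — 260 left.
Probe/T1 (28): +100 — 160 left.
Sweep T1 at 26: fill all 100 — 60 left.
Distill/T1 (24): +30 — 30 left.
30 remain; put them into Distill T2 at 21.
Total = 29×30 + 28×100 + 26×100 + 24×30 + 21×30 = 7620.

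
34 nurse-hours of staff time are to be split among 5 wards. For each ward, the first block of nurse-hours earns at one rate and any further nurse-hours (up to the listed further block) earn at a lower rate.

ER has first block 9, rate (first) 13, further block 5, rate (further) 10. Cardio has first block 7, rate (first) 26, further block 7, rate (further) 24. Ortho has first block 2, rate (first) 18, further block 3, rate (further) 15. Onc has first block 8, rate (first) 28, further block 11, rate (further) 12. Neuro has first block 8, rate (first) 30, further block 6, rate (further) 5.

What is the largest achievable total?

880

Rank every tier by rate: Neuro/first 30 > Onc/first 28 > Cardio/first 26 > Cardio/second 24 > Ortho/first 18 > Ortho/second 15 > ER/first 13 > Onc/second 12 > ER/second 10 > Neuro/second 5.
Neuro first at 30: fill all 8 — 26 left.
Fill Onc first block (8 at 28) — 18 left.
Fill Cardio first block (7 at 26) — 11 left.
Fill Cardio second block (7 at 24) — 4 left.
Fill Ortho first block (2 at 18) — 2 left.
Ortho/second: +2 of 3 at 15; pool empty.
Total = 30×8 + 28×8 + 26×7 + 24×7 + 18×2 + 15×2 = 880.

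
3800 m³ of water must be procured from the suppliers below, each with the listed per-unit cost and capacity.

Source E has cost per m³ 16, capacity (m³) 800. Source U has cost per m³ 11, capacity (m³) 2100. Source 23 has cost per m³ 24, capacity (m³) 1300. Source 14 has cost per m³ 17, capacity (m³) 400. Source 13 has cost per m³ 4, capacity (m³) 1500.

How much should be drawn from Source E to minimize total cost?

Cheapest first:
Take 1500 from Source 13 at 4 ; need 2300 more.
Take 2100 from Source U at 11 ; need 200 more.
Source E at 16: take 200 of its 800 ; requirement met.
Source 14, Source 23: unused.

200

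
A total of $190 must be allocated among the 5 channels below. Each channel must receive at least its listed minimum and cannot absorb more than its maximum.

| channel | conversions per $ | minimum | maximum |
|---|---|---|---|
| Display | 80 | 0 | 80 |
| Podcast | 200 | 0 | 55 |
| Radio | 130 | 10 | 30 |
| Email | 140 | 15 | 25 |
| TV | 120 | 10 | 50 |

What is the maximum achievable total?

26800

Meeting every minimum uses 0+0+10+15+10 = 35 $, leaving 155.
Highest conversions per $ first: Podcast 200 > Email 140 > Radio 130 > TV 120 > Display 80.
Podcast takes 55 more to reach its cap of 55 ; 100 left.
Email takes 10 more to reach its cap of 25 ; 90 left.
Give Radio 20 more to hit its cap of 30 ; 70 left.
TV takes 40 more to reach its cap of 50 ; 30 left.
Only 30 left; Display takes them to reach 30.
Total = 80×30 + 200×55 + 130×30 + 140×25 + 120×50 = 26800.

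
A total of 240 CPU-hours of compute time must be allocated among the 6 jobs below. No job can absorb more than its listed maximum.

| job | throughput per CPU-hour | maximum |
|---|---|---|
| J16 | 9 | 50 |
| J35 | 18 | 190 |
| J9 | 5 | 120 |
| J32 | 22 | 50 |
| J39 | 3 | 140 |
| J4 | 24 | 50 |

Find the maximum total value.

4820

Rank by throughput per CPU-hour: J4 24 > J32 22 > J35 18 > J16 9 > J9 5 > J39 3.
Give J4 50 to hit its cap of 50 ; 190 left.
J32: +50 to 50 (cap) ; 140 left.
J35 has room for 190 but only 140 remain, so it gets 140.
Total = 18×140 + 22×50 + 24×50 = 4820.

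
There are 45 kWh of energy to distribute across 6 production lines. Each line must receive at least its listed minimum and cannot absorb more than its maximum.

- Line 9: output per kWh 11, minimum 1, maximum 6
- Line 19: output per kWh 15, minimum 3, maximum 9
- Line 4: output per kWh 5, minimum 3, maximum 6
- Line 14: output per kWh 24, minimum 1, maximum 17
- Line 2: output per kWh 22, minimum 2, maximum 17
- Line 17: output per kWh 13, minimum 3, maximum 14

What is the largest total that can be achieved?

907

Meeting every minimum uses 1+3+3+1+2+3 = 13 kWh, leaving 32.
Rank by output per kWh: Line 14 24 > Line 2 22 > Line 19 15 > Line 17 13 > Line 9 11 > Line 4 5.
Line 14 takes 16 more to reach its cap of 17 ; 16 left.
Line 2: +15 to 17 (cap) ; 1 left.
Only 1 left; Line 19 takes them to reach 4.
Total = 11×1 + 15×4 + 5×3 + 24×17 + 22×17 + 13×3 = 907.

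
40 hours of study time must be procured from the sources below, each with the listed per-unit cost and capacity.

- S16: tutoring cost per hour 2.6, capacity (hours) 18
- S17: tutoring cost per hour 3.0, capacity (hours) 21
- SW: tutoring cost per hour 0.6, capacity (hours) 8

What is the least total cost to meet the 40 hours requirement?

Fill from the cheapest source first.
Take 8 from SW at 0.6 — need 32 more.
S16 (2.6): use full 18 — 14 hours to go.
S17 at 3.0: take 14 of its 21 — requirement met.
Cost = 8×0.6 + 18×2.6 + 14×3.0 = 93.6.

93.6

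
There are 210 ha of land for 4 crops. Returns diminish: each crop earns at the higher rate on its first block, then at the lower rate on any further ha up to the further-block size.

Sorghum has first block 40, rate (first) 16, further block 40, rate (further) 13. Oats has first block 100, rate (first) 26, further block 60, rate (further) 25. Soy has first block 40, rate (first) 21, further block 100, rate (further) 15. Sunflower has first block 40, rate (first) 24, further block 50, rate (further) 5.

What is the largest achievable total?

Treat each block as its own option and order by rate: Oats/first 26 > Oats/second 25 > Sunflower/first 24 > Soy/first 21 > Sorghum/first 16 > Soy/second 15 > Sorghum/second 13 > Sunflower/second 5.
Oats/first (26): +100 — 110 left.
Oats/second (25): +60 — 50 left.
Sunflower/first (24): +40 — 10 left.
10 remain; put them into Soy first at 21.
Total = 26×100 + 25×60 + 24×40 + 21×10 = 5270.

5270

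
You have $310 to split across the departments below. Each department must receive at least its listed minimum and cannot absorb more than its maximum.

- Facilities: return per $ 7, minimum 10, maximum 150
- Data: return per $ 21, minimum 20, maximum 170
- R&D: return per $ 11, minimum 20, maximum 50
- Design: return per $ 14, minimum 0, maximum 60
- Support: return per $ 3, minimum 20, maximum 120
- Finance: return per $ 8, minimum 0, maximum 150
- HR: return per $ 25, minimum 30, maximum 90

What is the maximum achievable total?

6170

Meeting every minimum uses 10+20+20+0+20+0+30 = 100 $, leaving 210.
Order the departments by return per $: HR 25 > Data 21 > Design 14 > R&D 11 > Finance 8 > Facilities 7 > Support 3.
Give HR 60 more to hit its cap of 90 — 150 left.
Give Data 150 more to hit its cap of 170 — 0 left.
Total = 7×10 + 21×170 + 11×20 + 3×20 + 25×90 = 6170.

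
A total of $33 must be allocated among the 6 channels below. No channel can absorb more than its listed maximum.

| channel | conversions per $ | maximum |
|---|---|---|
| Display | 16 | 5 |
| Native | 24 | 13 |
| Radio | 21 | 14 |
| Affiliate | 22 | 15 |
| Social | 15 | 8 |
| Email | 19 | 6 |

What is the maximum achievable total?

747

Order the channels by conversions per $: Native 24 > Affiliate 22 > Radio 21 > Email 19 > Display 16 > Social 15.
Native: +13 to 13 (cap) ; 20 left.
Affiliate takes 15 to reach its cap of 15 ; 5 left.
Only 5 left; Radio takes them to reach 5.
Total = 24×13 + 21×5 + 22×15 = 747.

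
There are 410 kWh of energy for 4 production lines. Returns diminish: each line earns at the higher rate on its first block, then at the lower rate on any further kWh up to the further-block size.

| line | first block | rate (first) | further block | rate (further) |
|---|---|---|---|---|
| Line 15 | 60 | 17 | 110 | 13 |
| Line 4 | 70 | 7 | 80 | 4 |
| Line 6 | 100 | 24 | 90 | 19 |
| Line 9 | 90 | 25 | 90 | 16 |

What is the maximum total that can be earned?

8500

Order all 8 blocks by rate: Line 9/first 25 > Line 6/first 24 > Line 6/second 19 > Line 15/first 17 > Line 9/second 16 > Line 15/second 13 > Line 4/first 7 > Line 4/second 4.
Fill Line 9 first block (90 at 25) ; 320 left.
Line 6/first (24): +100 ; 220 left.
Line 6/second (19): +90 ; 130 left.
Line 15 first at 17: fill all 60 ; 70 left.
70 remain; put them into Line 9 second at 16.
Total = 25×90 + 24×100 + 19×90 + 17×60 + 16×70 = 8500.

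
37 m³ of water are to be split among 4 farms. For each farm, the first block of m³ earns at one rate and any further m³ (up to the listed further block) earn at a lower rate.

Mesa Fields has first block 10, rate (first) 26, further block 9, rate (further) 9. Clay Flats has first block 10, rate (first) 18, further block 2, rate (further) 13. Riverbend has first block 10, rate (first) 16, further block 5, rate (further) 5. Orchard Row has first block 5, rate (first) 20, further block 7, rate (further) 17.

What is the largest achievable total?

739

Order all 8 blocks by rate: Mesa Fields/T1 26 > Orchard Row/T1 20 > Clay Flats/T1 18 > Orchard Row/T2 17 > Riverbend/T1 16 > Clay Flats/T2 13 > Mesa Fields/T2 9 > Riverbend/T2 5.
Mesa Fields/T1 (26): +10 → 27 left.
Fill Orchard Row T1 block (5 at 20) → 22 left.
Fill Clay Flats T1 block (10 at 18) → 12 left.
Fill Orchard Row T2 block (7 at 17) → 5 left.
Riverbend T1 at 16: only 5 left, fill 5.
Total = 26×10 + 20×5 + 18×10 + 17×7 + 16×5 = 739.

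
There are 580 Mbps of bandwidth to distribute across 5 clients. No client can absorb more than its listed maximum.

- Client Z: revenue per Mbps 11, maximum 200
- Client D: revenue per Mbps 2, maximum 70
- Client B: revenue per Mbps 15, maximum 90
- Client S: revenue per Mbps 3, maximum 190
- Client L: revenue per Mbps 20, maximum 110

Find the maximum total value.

6290

Rank by revenue per Mbps: Client L 20 > Client B 15 > Client Z 11 > Client S 3 > Client D 2.
Client L takes 110 to reach its cap of 110 — 470 left.
Client B: +90 to 90 (cap) — 380 left.
Client Z takes 200 to reach its cap of 200 — 180 left.
Client S has room for 190 but only 180 remain, so it gets 180.
Total = 11×200 + 15×90 + 3×180 + 20×110 = 6290.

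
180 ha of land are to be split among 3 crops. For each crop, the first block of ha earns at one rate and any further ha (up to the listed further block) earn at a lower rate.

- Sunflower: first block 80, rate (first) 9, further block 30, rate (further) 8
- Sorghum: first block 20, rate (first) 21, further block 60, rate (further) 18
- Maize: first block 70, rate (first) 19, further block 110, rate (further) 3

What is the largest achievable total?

Order all 6 blocks by rate: Sorghum/T1 21 > Maize/T1 19 > Sorghum/T2 18 > Sunflower/T1 9 > Sunflower/T2 8 > Maize/T2 3.
Sorghum/T1 (21): +20 — 160 left.
Maize T1 at 19: fill all 70 — 90 left.
Sorghum/T2 (18): +60 — 30 left.
30 remain; put them into Sunflower T1 at 9.
Total = 21×20 + 19×70 + 18×60 + 9×30 = 3100.

3100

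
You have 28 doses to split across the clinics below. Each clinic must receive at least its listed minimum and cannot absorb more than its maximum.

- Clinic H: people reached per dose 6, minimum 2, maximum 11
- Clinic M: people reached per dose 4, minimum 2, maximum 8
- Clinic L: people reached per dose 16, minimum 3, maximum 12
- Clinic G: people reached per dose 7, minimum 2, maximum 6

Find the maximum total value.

290

Meeting every minimum uses 2+2+3+2 = 9 doses, leaving 19.
Rank by people reached per dose: Clinic L 16 > Clinic G 7 > Clinic H 6 > Clinic M 4.
Clinic L takes 9 more to reach its cap of 12 — 10 left.
Clinic G: +4 to 6 (cap) — 6 left.
Only 6 left; Clinic H takes them to reach 8.
Total = 6×8 + 4×2 + 16×12 + 7×6 = 290.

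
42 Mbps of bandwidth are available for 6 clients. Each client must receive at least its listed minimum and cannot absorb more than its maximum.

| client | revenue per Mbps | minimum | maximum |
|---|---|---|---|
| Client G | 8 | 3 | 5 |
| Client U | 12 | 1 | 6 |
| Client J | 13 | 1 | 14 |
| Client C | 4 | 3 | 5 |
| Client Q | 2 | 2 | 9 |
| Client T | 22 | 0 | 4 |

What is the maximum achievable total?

Meeting every minimum uses 3+1+1+3+2+0 = 10 Mbps, leaving 32.
Highest revenue per Mbps first: Client T 22 > Client J 13 > Client U 12 > Client G 8 > Client C 4 > Client Q 2.
Give Client T 4 more to hit its cap of 4 — 28 left.
Give Client J 13 more to hit its cap of 14 — 15 left.
Client U takes 5 more to reach its cap of 6 — 10 left.
Give Client G 2 more to hit its cap of 5 — 8 left.
Client C takes 2 more to reach its cap of 5 — 6 left.
Only 6 left; Client Q takes them to reach 8.
Total = 8×5 + 12×6 + 13×14 + 4×5 + 2×8 + 22×4 = 418.

418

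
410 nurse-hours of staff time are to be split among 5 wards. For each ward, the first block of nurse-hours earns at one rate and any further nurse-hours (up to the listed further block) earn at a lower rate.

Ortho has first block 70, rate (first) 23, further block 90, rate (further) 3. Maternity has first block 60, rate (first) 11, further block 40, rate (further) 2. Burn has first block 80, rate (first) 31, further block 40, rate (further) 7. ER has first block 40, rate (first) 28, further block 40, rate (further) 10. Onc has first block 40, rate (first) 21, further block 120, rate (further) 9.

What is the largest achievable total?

Treat each block as its own option and order by rate: Burn/first 31 > ER/first 28 > Ortho/first 23 > Onc/first 21 > Maternity/first 11 > ER/second 10 > Onc/second 9 > Burn/second 7 > Ortho/second 3 > Maternity/second 2.
Fill Burn first block (80 at 31) → 330 left.
Fill ER first block (40 at 28) → 290 left.
Ortho first at 23: fill all 70 → 220 left.
Fill Onc first block (40 at 21) → 180 left.
Maternity first at 11: fill all 60 → 120 left.
Fill ER second block (40 at 10) → 80 left.
Onc/second: +80 of 120 at 9; pool empty.
Total = 31×80 + 28×40 + 23×70 + 21×40 + 11×60 + 10×40 + 9×80 = 7830.

7830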